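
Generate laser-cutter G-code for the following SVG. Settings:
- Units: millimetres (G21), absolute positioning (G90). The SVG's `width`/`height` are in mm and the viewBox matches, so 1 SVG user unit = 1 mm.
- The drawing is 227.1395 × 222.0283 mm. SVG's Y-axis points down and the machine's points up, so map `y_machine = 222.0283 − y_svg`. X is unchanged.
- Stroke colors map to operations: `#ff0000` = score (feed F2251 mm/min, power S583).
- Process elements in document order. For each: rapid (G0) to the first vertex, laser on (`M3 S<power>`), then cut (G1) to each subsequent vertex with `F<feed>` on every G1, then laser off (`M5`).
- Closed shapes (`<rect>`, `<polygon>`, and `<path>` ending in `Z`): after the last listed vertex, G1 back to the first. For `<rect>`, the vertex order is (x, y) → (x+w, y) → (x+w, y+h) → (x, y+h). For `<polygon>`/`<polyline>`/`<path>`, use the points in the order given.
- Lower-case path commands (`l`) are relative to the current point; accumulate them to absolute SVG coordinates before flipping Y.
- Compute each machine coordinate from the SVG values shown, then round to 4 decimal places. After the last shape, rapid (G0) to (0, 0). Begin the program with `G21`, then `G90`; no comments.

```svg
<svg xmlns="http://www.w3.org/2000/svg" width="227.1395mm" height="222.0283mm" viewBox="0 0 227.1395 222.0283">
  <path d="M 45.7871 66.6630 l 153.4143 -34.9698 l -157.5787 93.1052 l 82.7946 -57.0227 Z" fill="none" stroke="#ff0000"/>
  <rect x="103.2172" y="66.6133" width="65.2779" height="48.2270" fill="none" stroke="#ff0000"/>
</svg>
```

G21
G90
G0 X45.7871 Y155.3653
M3 S583
G1 X199.2014 Y190.3351 F2251
G1 X41.6227 Y97.2299 F2251
G1 X124.4173 Y154.2526 F2251
G1 X45.7871 Y155.3653 F2251
M5
G0 X103.2172 Y155.4150
M3 S583
G1 X168.4951 Y155.4150 F2251
G1 X168.4951 Y107.1880 F2251
G1 X103.2172 Y107.1880 F2251
G1 X103.2172 Y155.4150 F2251
M5
G0 X0.0000 Y0.0000

Since the viewBox matches the mm dimensions, user units are millimetres directly. The only transform is the Y-flip y_m = 222.0283 − y_svg.

Shape 1 is a closed polygon drawn with `<path>`. Its stroke #ff0000 means score at S583, F2251. After flipping Y the toolpath is (45.7871,155.3653) → (199.2014,190.3351) → (41.6227,97.2299) → (124.4173,154.2526) → (45.7871,155.3653), returning to the start.

Shape 2 is a rectangle drawn with `<rect>`. Its stroke #ff0000 means score at S583, F2251. After flipping Y the toolpath is (103.2172,155.4150) → (168.4951,155.4150) → (168.4951,107.1880) → (103.2172,107.1880) → (103.2172,155.4150), returning to the start.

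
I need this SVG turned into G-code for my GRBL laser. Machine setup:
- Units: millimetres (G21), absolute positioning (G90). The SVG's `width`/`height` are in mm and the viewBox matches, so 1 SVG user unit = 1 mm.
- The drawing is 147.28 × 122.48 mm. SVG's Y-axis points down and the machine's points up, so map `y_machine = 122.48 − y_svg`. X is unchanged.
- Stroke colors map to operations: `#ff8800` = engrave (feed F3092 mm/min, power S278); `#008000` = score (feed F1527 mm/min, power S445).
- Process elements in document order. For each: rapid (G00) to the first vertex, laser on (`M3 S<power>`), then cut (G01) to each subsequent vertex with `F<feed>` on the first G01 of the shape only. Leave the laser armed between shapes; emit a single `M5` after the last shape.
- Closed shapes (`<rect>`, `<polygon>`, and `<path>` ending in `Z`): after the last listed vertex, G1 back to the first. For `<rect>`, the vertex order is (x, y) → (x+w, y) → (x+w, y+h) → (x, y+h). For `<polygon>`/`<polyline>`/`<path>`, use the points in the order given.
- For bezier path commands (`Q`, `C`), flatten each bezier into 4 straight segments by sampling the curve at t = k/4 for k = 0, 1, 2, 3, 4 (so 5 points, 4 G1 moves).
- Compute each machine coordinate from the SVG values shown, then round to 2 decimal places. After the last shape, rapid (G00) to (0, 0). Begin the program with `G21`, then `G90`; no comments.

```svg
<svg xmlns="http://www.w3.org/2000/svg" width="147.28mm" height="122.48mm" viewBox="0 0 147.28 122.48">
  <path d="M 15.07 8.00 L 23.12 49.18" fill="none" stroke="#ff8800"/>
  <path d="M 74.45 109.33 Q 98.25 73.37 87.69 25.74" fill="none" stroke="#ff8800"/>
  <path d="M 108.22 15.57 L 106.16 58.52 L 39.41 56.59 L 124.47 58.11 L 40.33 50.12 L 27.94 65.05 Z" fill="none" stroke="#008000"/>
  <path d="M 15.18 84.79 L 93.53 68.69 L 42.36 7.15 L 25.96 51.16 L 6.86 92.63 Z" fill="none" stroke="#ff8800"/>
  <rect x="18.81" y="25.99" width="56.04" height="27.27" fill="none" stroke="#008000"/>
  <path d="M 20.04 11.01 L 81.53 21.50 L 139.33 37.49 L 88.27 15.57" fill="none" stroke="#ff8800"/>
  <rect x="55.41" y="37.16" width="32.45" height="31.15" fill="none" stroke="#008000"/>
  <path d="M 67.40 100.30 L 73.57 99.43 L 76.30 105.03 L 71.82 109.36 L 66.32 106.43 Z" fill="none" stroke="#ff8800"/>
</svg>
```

G21
G90
G00 X15.07 Y114.48
M3 S278
G01 X23.12 Y73.30 F3092
G00 X74.45 Y13.15
M3 S278
G01 X84.20 Y31.86 F3092
G01 X89.66 Y52.03
G01 X90.82 Y73.65
G01 X87.69 Y96.74
G00 X108.22 Y106.91
M3 S445
G01 X106.16 Y63.96 F1527
G01 X39.41 Y65.89
G01 X124.47 Y64.37
G01 X40.33 Y72.36
G01 X27.94 Y57.43
G01 X108.22 Y106.91
G00 X15.18 Y37.69
M3 S278
G01 X93.53 Y53.79 F3092
G01 X42.36 Y115.33
G01 X25.96 Y71.32
G01 X6.86 Y29.85
G01 X15.18 Y37.69
G00 X18.81 Y96.49
M3 S445
G01 X74.85 Y96.49 F1527
G01 X74.85 Y69.22
G01 X18.81 Y69.22
G01 X18.81 Y96.49
G00 X20.04 Y111.47
M3 S278
G01 X81.53 Y100.98 F3092
G01 X139.33 Y84.99
G01 X88.27 Y106.91
G00 X55.41 Y85.32
M3 S445
G01 X87.86 Y85.32 F1527
G01 X87.86 Y54.17
G01 X55.41 Y54.17
G01 X55.41 Y85.32
G00 X67.40 Y22.18
M3 S278
G01 X73.57 Y23.05 F3092
G01 X76.30 Y17.45
G01 X71.82 Y13.12
G01 X66.32 Y16.05
G01 X67.40 Y22.18
M5
G00 X0.00 Y0.00

Since the viewBox matches the mm dimensions, user units are millimetres directly. The only transform is the Y-flip y_m = 122.48 − y_svg.

Shape 1 is a line segment drawn with `<path>`. Its stroke #ff8800 means engrave at S278, F3092. After flipping Y the toolpath is (15.07,114.48) → (23.12,73.30).

Shape 2 is a quadratic bezier drawn with `<path>`. Its stroke #ff8800 means engrave at S278, F3092. After flipping Y the toolpath is (74.45,13.15) → (84.20,31.86) → (89.66,52.03) → (90.82,73.65) → (87.69,96.74).

Shape 3 is a closed polygon drawn with `<path>`. Its stroke #008000 means score at S445, F1527. After flipping Y the toolpath is (108.22,106.91) → (106.16,63.96) → (39.41,65.89) → (124.47,64.37) → (40.33,72.36) → (27.94,57.43) → (108.22,106.91), returning to the start.

Shape 4 is a closed polygon drawn with `<path>`. Its stroke #ff8800 means engrave at S278, F3092. After flipping Y the toolpath is (15.18,37.69) → (93.53,53.79) → (42.36,115.33) → (25.96,71.32) → (6.86,29.85) → (15.18,37.69), returning to the start.

Shape 5 is a rectangle drawn with `<rect>`. Its stroke #008000 means score at S445, F1527. After flipping Y the toolpath is (18.81,96.49) → (74.85,96.49) → (74.85,69.22) → (18.81,69.22) → (18.81,96.49), returning to the start.

Shape 6 is a open polyline drawn with `<path>`. Its stroke #ff8800 means engrave at S278, F3092. After flipping Y the toolpath is (20.04,111.47) → (81.53,100.98) → (139.33,84.99) → (88.27,106.91).

Shape 7 is a rectangle drawn with `<rect>`. Its stroke #008000 means score at S445, F1527. After flipping Y the toolpath is (55.41,85.32) → (87.86,85.32) → (87.86,54.17) → (55.41,54.17) → (55.41,85.32), returning to the start.

Shape 8 is a regular polygon drawn with `<path>`. Its stroke #ff8800 means engrave at S278, F3092. After flipping Y the toolpath is (67.40,22.18) → (73.57,23.05) → (76.30,17.45) → (71.82,13.12) → (66.32,16.05) → (67.40,22.18), returning to the start.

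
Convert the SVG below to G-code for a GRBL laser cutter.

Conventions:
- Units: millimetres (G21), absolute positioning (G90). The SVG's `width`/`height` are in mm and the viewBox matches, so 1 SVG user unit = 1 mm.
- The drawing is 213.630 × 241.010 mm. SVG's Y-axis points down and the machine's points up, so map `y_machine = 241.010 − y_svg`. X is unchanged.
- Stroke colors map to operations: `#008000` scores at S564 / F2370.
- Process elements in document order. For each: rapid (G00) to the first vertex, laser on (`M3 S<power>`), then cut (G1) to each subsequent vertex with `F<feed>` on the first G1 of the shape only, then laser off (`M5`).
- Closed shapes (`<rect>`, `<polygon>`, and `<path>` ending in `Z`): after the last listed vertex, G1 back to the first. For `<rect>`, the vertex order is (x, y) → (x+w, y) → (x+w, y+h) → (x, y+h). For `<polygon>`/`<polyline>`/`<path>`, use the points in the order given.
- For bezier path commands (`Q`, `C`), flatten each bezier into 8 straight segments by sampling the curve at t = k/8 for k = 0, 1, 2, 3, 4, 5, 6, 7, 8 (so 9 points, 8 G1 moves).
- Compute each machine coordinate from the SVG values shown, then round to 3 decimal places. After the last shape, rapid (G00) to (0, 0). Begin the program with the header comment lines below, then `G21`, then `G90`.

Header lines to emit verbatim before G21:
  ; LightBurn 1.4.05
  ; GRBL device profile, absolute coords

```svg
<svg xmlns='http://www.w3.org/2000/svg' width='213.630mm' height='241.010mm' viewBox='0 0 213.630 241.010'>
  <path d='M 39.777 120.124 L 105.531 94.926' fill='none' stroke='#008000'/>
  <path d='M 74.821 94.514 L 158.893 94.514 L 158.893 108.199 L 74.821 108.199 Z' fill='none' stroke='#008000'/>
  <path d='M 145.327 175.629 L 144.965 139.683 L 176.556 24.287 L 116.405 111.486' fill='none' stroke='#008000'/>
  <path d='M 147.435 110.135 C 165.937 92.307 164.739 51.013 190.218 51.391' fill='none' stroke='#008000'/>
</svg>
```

viewBox `0 0 213.630 241.010` with mm width/height → 1 unit = 1 mm. Flip: y_m = 241.010 − y_svg.

**Shape 1** — `<path>` line segment, stroke `#008000` → score (S564, F2370). Machine vertices: (39.777,120.886) → (105.531,146.084). Open path.

**Shape 2** — `<path>` rectangle, stroke `#008000` → score (S564, F2370). Machine vertices: (74.821,146.496) → (158.893,146.496) → (158.893,132.811) → (74.821,132.811) → (74.821,146.496). Closed: final G1 returns to the first vertex.

**Shape 3** — `<path>` open polyline, stroke `#008000` → score (S564, F2370). Machine vertices: (145.327,65.381) → (144.965,101.327) → (176.556,216.723) → (116.405,129.524). Open path.

**Shape 4** — `<path>` cubic bezier, stroke `#008000` → score (S564, F2370). Control points (SVG): P0=(147.435,110.135), P1=(165.937,92.307), P2=(164.739,51.013), P3=(190.218,51.391); sampled at t=k/8. Machine vertices: (147.435,130.875) → (153.540,138.533) → (158.342,147.628) → (162.384,157.396) → (166.210,167.074) → (170.363,175.899) → (175.386,183.107) → (181.823,187.935) → (190.218,189.619). Open path.

; LightBurn 1.4.05
; GRBL device profile, absolute coords
G21
G90
G00 X39.777 Y120.886
M3 S564
G1 X105.531 Y146.084 F2370
M5
G00 X74.821 Y146.496
M3 S564
G1 X158.893 Y146.496 F2370
G1 X158.893 Y132.811
G1 X74.821 Y132.811
G1 X74.821 Y146.496
M5
G00 X145.327 Y65.381
M3 S564
G1 X144.965 Y101.327 F2370
G1 X176.556 Y216.723
G1 X116.405 Y129.524
M5
G00 X147.435 Y130.875
M3 S564
G1 X153.540 Y138.533 F2370
G1 X158.342 Y147.628
G1 X162.384 Y157.396
G1 X166.210 Y167.074
G1 X170.363 Y175.899
G1 X175.386 Y183.107
G1 X181.823 Y187.935
G1 X190.218 Y189.619
M5
G00 X0.000 Y0.000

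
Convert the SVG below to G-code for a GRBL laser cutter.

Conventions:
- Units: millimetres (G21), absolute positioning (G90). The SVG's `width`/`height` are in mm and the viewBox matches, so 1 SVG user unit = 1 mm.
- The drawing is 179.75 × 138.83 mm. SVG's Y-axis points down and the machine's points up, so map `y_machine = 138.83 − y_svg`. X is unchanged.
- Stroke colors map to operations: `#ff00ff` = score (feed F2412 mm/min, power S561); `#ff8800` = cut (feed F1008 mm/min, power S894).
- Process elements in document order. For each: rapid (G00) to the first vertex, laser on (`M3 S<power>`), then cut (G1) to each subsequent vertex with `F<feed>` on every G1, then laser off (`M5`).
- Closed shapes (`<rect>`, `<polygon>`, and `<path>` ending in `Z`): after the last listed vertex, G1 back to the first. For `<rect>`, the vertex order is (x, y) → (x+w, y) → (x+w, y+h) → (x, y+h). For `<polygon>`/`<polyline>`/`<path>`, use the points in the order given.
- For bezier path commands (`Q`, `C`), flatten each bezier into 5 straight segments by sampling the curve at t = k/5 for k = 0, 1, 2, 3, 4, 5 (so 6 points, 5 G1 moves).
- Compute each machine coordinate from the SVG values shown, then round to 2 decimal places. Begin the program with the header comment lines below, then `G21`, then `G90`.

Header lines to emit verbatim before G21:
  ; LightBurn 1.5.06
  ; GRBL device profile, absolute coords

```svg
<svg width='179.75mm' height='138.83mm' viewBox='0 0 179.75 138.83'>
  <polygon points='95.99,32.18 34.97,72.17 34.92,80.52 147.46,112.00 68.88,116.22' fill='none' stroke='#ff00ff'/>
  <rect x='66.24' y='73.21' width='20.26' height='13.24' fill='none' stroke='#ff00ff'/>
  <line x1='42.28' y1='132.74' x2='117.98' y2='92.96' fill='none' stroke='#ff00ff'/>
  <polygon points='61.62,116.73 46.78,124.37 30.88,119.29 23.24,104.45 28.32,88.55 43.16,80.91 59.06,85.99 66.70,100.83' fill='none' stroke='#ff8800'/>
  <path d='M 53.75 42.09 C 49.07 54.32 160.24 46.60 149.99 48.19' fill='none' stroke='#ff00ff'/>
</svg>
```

; LightBurn 1.5.06
; GRBL device profile, absolute coords
G21
G90
G00 X95.99 Y106.65
M3 S561
G1 X34.97 Y66.66 F2412
G1 X34.92 Y58.31 F2412
G1 X147.46 Y26.83 F2412
G1 X68.88 Y22.61 F2412
G1 X95.99 Y106.65 F2412
M5
G00 X66.24 Y65.62
M3 S561
G1 X86.50 Y65.62 F2412
G1 X86.50 Y52.38 F2412
G1 X66.24 Y52.38 F2412
G1 X66.24 Y65.62 F2412
M5
G00 X42.28 Y6.09
M3 S561
G1 X117.98 Y45.87 F2412
M5
G00 X61.62 Y22.10
M3 S894
G1 X46.78 Y14.46 F1008
G1 X30.88 Y19.54 F1008
G1 X23.24 Y34.38 F1008
G1 X28.32 Y50.28 F1008
G1 X43.16 Y57.92 F1008
G1 X59.06 Y52.84 F1008
G1 X66.70 Y38.00 F1008
G1 X61.62 Y22.10 F1008
M5
G00 X53.75 Y96.74
M3 S561
G1 X62.95 Y91.56 F2412
G1 X88.56 Y89.77 F2412
G1 X119.19 Y89.95 F2412
G1 X143.47 Y90.71 F2412
G1 X149.99 Y90.64 F2412
M5

viewBox `0 0 179.75 138.83` with mm width/height → 1 unit = 1 mm. Flip: y_m = 138.83 − y_svg.

**Shape 1** — `<polygon>` closed polygon, stroke `#ff00ff` → score (S561, F2412). Machine vertices: (95.99,106.65) → (34.97,66.66) → (34.92,58.31) → (147.46,26.83) → (68.88,22.61) → (95.99,106.65). Closed: final G1 returns to the first vertex.

**Shape 2** — `<rect>` rectangle, stroke `#ff00ff` → score (S561, F2412). Machine vertices: (66.24,65.62) → (86.50,65.62) → (86.50,52.38) → (66.24,52.38) → (66.24,65.62). Closed: final G1 returns to the first vertex.

**Shape 3** — `<line>` line segment, stroke `#ff00ff` → score (S561, F2412). Machine vertices: (42.28,6.09) → (117.98,45.87). Open path.

**Shape 4** — `<polygon>` regular polygon, stroke `#ff8800` → cut (S894, F1008). Machine vertices: (61.62,22.10) → (46.78,14.46) → (30.88,19.54) → (23.24,34.38) → (28.32,50.28) → (43.16,57.92) → (59.06,52.84) → (66.70,38.00) → (61.62,22.10). Closed: final G1 returns to the first vertex.

**Shape 5** — `<path>` cubic bezier, stroke `#ff00ff` → score (S561, F2412). Control points (SVG): P0=(53.75,42.09), P1=(49.07,54.32), P2=(160.24,46.60), P3=(149.99,48.19); sampled at t=k/5. Machine vertices: (53.75,96.74) → (62.95,91.56) → (88.56,89.77) → (119.19,89.95) → (143.47,90.71) → (149.99,90.64). Open path.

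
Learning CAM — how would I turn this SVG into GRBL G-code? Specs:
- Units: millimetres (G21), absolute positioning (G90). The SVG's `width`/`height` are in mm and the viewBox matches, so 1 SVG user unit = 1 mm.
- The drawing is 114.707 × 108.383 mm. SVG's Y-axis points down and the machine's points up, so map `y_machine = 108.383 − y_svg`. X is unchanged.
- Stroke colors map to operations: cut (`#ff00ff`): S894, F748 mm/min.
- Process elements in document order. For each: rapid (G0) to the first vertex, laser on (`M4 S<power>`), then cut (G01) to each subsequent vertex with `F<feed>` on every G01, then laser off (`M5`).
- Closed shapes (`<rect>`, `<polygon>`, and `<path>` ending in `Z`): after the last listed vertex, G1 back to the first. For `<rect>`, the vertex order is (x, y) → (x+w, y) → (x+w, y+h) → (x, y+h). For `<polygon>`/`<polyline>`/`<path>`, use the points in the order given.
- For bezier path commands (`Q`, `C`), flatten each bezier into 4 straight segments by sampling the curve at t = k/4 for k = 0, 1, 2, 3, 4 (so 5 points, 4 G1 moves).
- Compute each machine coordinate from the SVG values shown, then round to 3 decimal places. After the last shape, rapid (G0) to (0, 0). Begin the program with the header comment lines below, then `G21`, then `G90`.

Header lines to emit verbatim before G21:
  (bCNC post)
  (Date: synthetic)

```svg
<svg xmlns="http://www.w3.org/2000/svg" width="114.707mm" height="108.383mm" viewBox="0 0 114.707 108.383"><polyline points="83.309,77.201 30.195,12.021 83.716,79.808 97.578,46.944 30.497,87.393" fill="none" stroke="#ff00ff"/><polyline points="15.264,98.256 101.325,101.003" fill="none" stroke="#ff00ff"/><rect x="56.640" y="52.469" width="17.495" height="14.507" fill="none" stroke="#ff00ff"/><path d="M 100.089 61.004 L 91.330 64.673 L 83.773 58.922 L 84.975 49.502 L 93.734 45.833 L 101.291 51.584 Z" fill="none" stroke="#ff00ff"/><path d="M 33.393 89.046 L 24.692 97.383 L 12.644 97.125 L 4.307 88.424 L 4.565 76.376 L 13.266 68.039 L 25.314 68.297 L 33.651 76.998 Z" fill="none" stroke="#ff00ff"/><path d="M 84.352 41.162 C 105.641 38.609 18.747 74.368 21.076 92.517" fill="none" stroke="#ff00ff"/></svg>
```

(bCNC post)
(Date: synthetic)
G21
G90
G0 X83.309 Y31.182
M4 S894
G01 X30.195 Y96.362 F748
G01 X83.716 Y28.575 F748
G01 X97.578 Y61.439 F748
G01 X30.497 Y20.990 F748
M5
G0 X15.264 Y10.127
M4 S894
G01 X101.325 Y7.380 F748
M5
G0 X56.640 Y55.914
M4 S894
G01 X74.135 Y55.914 F748
G01 X74.135 Y41.407 F748
G01 X56.640 Y41.407 F748
G01 X56.640 Y55.914 F748
M5
G0 X100.089 Y47.379
M4 S894
G01 X91.330 Y43.710 F748
G01 X83.773 Y49.461 F748
G01 X84.975 Y58.881 F748
G01 X93.734 Y62.550 F748
G01 X101.291 Y56.799 F748
G01 X100.089 Y47.379 F748
M5
G0 X33.393 Y19.337
M4 S894
G01 X24.692 Y11.000 F748
G01 X12.644 Y11.258 F748
G01 X4.307 Y19.959 F748
G01 X4.565 Y32.007 F748
G01 X13.266 Y40.344 F748
G01 X25.314 Y40.086 F748
G01 X33.651 Y31.385 F748
G01 X33.393 Y19.337 F748
M5
G0 X84.352 Y67.221
M4 S894
G01 X83.119 Y62.826 F748
G01 X59.824 Y49.307 F748
G01 X32.974 Y31.906 F748
G01 X21.076 Y15.866 F748
M5
G0 X0.000 Y0.000

viewBox `0 0 114.707 108.383` with mm width/height → 1 unit = 1 mm. Flip: y_m = 108.383 − y_svg.

**Shape 1** — `<polyline>` open polyline, stroke `#ff00ff` → cut (S894, F748). Machine vertices: (83.309,31.182) → (30.195,96.362) → (83.716,28.575) → (97.578,61.439) → (30.497,20.990). Open path.

**Shape 2** — `<polyline>` line segment, stroke `#ff00ff` → cut (S894, F748). Machine vertices: (15.264,10.127) → (101.325,7.380). Open path.

**Shape 3** — `<rect>` rectangle, stroke `#ff00ff` → cut (S894, F748). Machine vertices: (56.640,55.914) → (74.135,55.914) → (74.135,41.407) → (56.640,41.407) → (56.640,55.914). Closed: final G1 returns to the first vertex.

**Shape 4** — `<path>` regular polygon, stroke `#ff00ff` → cut (S894, F748). Machine vertices: (100.089,47.379) → (91.330,43.710) → (83.773,49.461) → (84.975,58.881) → (93.734,62.550) → (101.291,56.799) → (100.089,47.379). Closed: final G1 returns to the first vertex.

**Shape 5** — `<path>` regular polygon, stroke `#ff00ff` → cut (S894, F748). Machine vertices: (33.393,19.337) → (24.692,11.000) → (12.644,11.258) → (4.307,19.959) → (4.565,32.007) → (13.266,40.344) → (25.314,40.086) → (33.651,31.385) → (33.393,19.337). Closed: final G1 returns to the first vertex.

**Shape 6** — `<path>` cubic bezier, stroke `#ff00ff` → cut (S894, F748). Control points (SVG): P0=(84.352,41.162), P1=(105.641,38.609), P2=(18.747,74.368), P3=(21.076,92.517); sampled at t=k/4. Machine vertices: (84.352,67.221) → (83.119,62.826) → (59.824,49.307) → (32.974,31.906) → (21.076,15.866). Open path.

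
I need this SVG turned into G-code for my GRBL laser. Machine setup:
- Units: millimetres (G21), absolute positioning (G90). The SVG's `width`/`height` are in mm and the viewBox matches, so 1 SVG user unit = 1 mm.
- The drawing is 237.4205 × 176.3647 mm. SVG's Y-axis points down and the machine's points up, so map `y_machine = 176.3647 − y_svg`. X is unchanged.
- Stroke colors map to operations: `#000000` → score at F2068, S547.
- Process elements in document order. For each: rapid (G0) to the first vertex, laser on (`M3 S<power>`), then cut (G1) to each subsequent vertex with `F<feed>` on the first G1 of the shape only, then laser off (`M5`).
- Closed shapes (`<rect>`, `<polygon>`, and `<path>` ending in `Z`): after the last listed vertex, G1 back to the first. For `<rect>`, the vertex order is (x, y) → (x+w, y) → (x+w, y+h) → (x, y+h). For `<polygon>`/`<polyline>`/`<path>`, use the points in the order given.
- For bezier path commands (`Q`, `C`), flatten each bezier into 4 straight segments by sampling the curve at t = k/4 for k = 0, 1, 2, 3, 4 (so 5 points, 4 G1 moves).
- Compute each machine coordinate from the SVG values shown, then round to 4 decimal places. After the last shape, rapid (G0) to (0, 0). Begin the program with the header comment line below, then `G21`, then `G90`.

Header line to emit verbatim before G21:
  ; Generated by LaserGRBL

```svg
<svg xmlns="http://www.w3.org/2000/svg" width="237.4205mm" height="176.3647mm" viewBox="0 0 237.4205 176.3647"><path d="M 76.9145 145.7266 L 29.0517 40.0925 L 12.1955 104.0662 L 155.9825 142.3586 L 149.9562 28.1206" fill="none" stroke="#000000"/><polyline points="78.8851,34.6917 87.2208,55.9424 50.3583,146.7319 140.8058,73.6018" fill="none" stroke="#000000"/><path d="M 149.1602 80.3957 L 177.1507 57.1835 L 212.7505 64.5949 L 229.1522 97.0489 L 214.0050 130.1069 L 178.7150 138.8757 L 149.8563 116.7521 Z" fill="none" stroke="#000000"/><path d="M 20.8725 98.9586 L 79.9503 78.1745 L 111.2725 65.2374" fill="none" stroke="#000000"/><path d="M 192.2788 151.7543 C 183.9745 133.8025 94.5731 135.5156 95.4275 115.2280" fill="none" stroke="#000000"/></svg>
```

; Generated by LaserGRBL
G21
G90
G0 X76.9145 Y30.6381
M3 S547
G1 X29.0517 Y136.2722 F2068
G1 X12.1955 Y72.2985
G1 X155.9825 Y34.0061
G1 X149.9562 Y148.2441
M5
G0 X78.8851 Y141.6730
M3 S547
G1 X87.2208 Y120.4223 F2068
G1 X50.3583 Y29.6328
G1 X140.8058 Y102.7629
M5
G0 X149.1602 Y95.9690
M3 S547
G1 X177.1507 Y119.1812 F2068
G1 X212.7505 Y111.7698
G1 X229.1522 Y79.3158
G1 X214.0050 Y46.2578
G1 X178.7150 Y37.4890
G1 X149.8563 Y59.6126
G1 X149.1602 Y95.9690
M5
G0 X20.8725 Y77.4061
M3 S547
G1 X79.9503 Y98.1902 F2068
G1 X111.2725 Y111.1273
M5
G0 X192.2788 Y24.6104
M3 S547
G1 X173.5223 Y35.0381 F2068
G1 X140.4186 Y41.9976
G1 X109.0323 Y49.3951
G1 X95.4275 Y61.1367
M5
G0 X0.0000 Y0.0000

viewBox `0 0 237.4205 176.3647` with mm width/height → 1 unit = 1 mm. Flip: y_m = 176.3647 − y_svg.

**Shape 1** — `<path>` open polyline, stroke `#000000` → score (S547, F2068). Machine vertices: (76.9145,30.6381) → (29.0517,136.2722) → (12.1955,72.2985) → (155.9825,34.0061) → (149.9562,148.2441). Open path.

**Shape 2** — `<polyline>` open polyline, stroke `#000000` → score (S547, F2068). Machine vertices: (78.8851,141.6730) → (87.2208,120.4223) → (50.3583,29.6328) → (140.8058,102.7629). Open path.

**Shape 3** — `<path>` regular polygon, stroke `#000000` → score (S547, F2068). Machine vertices: (149.1602,95.9690) → (177.1507,119.1812) → (212.7505,111.7698) → (229.1522,79.3158) → (214.0050,46.2578) → (178.7150,37.4890) → (149.8563,59.6126) → (149.1602,95.9690). Closed: final G1 returns to the first vertex.

**Shape 4** — `<path>` open polyline, stroke `#000000` → score (S547, F2068). Machine vertices: (20.8725,77.4061) → (79.9503,98.1902) → (111.2725,111.1273). Open path.

**Shape 5** — `<path>` cubic bezier, stroke `#000000` → score (S547, F2068). Control points (SVG): P0=(192.2788,151.7543), P1=(183.9745,133.8025), P2=(94.5731,135.5156), P3=(95.4275,115.2280); sampled at t=k/4. Machine vertices: (192.2788,24.6104) → (173.5223,35.0381) → (140.4186,41.9976) → (109.0323,49.3951) → (95.4275,61.1367). Open path.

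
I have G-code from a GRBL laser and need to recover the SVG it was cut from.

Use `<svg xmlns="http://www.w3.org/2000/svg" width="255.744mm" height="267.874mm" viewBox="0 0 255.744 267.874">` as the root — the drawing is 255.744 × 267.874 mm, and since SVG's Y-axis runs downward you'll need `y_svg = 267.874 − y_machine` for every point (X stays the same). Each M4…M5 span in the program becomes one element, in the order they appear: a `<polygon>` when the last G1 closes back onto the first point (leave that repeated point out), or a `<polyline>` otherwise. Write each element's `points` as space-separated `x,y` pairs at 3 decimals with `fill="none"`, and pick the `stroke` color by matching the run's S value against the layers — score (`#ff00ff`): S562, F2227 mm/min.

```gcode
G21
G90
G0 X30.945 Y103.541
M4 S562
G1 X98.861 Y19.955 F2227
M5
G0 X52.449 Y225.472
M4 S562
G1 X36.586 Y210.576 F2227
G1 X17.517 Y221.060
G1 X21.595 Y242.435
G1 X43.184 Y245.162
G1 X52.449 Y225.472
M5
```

Machine Y-up, SVG Y-down with viewBox height 267.874, so y_svg = 267.874 − y_machine; X carries over. Every run uses S562, so all elements get stroke `#ff00ff` (score).

Run 1: The run is open, so emit a `<polyline>` with points (Y-flipped): 30.945,164.333 98.861,247.919.

Run 2: The run returns to its start, so emit a `<polygon>` with points (Y-flipped): 52.449,42.402 36.586,57.298 17.517,46.814 21.595,25.439 43.184,22.712.

<svg xmlns="http://www.w3.org/2000/svg" width="255.744mm" height="267.874mm" viewBox="0 0 255.744 267.874">
  <polyline points="30.945,164.333 98.861,247.919" fill="none" stroke="#ff00ff"/>
  <polygon points="52.449,42.402 36.586,57.298 17.517,46.814 21.595,25.439 43.184,22.712" fill="none" stroke="#ff00ff"/>
</svg>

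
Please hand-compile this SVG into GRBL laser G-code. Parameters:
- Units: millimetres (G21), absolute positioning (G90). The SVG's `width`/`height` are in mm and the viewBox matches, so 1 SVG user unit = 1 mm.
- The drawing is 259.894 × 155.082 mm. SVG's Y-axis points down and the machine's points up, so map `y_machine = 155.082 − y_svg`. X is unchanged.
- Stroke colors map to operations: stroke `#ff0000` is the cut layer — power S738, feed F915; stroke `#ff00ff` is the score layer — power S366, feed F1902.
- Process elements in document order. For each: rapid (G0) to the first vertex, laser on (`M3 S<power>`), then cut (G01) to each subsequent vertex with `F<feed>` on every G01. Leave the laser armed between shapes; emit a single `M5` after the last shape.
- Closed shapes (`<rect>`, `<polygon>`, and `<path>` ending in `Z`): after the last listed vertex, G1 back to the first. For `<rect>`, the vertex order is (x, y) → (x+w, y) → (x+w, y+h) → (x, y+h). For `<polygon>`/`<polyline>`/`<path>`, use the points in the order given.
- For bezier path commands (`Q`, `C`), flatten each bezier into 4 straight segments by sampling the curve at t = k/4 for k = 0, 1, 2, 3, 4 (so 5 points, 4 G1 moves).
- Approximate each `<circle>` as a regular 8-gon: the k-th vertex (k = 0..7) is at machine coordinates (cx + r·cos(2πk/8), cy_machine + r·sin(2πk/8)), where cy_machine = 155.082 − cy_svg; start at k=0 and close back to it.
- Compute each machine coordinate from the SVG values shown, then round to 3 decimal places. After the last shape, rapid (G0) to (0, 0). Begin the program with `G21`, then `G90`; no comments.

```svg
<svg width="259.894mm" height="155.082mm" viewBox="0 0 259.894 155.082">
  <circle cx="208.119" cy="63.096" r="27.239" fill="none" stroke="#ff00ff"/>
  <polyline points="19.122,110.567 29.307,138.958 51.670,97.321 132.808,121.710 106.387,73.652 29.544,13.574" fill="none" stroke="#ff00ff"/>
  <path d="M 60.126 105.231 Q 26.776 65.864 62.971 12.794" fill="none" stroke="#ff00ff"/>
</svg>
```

G21
G90
G0 X235.358 Y91.986
M3 S366
G01 X227.380 Y111.247 F1902
G01 X208.119 Y119.225 F1902
G01 X188.858 Y111.247 F1902
G01 X180.880 Y91.986 F1902
G01 X188.858 Y72.725 F1902
G01 X208.119 Y64.747 F1902
G01 X227.380 Y72.725 F1902
G01 X235.358 Y91.986 F1902
G0 X19.122 Y44.515
M3 S366
G01 X29.307 Y16.124 F1902
G01 X51.670 Y57.761 F1902
G01 X132.808 Y33.372 F1902
G01 X106.387 Y81.430 F1902
G01 X29.544 Y141.508 F1902
G0 X60.126 Y49.851
M3 S366
G01 X47.798 Y70.391 F1902
G01 X44.162 Y92.644 F1902
G01 X49.220 Y116.609 F1902
G01 X62.971 Y142.288 F1902
M5
G0 X0.000 Y0.000

viewBox `0 0 259.894 155.082` with mm width/height → 1 unit = 1 mm. Flip: y_m = 155.082 − y_svg.

**Shape 1** — `<circle>` circle, stroke `#ff00ff` → score (S366, F1902). Machine vertices: (235.358,91.986) → (227.380,111.247) → (208.119,119.225) → (188.858,111.247) → (180.880,91.986) → (188.858,72.725) → (208.119,64.747) → (227.380,72.725) → (235.358,91.986). Closed: final G1 returns to the first vertex.

**Shape 2** — `<polyline>` open polyline, stroke `#ff00ff` → score (S366, F1902). Machine vertices: (19.122,44.515) → (29.307,16.124) → (51.670,57.761) → (132.808,33.372) → (106.387,81.430) → (29.544,141.508). Open path.

**Shape 3** — `<path>` quadratic bezier, stroke `#ff00ff` → score (S366, F1902). Control points (SVG): P0=(60.126,105.231), P1=(26.776,65.864), P2=(62.971,12.794); sampled at t=k/4. Machine vertices: (60.126,49.851) → (47.798,70.391) → (44.162,92.644) → (49.220,116.609) → (62.971,142.288). Open path.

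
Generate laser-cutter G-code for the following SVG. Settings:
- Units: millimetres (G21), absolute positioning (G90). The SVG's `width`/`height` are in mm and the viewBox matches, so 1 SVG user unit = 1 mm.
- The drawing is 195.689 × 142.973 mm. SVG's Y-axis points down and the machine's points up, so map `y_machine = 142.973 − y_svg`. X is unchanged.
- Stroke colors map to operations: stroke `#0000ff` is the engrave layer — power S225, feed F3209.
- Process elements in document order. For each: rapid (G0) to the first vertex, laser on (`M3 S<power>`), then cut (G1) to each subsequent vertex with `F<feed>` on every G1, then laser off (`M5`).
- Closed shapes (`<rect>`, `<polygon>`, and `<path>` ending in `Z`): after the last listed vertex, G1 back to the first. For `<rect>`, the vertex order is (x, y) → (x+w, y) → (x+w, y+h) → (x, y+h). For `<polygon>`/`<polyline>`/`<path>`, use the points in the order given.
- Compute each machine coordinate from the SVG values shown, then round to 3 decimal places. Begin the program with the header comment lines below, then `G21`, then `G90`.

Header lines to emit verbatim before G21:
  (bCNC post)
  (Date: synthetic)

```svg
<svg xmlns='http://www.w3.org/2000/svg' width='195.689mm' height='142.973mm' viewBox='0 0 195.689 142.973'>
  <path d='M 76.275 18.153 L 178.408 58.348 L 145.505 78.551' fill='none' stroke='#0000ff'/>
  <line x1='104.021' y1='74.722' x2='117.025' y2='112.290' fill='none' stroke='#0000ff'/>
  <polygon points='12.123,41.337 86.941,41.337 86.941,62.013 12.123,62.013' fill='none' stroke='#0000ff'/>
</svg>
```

viewBox `0 0 195.689 142.973` with mm width/height → 1 unit = 1 mm. Flip: y_m = 142.973 − y_svg.

**Shape 1** — `<path>` open polyline, stroke `#0000ff` → engrave (S225, F3209). Machine vertices: (76.275,124.820) → (178.408,84.625) → (145.505,64.422). Open path.

**Shape 2** — `<line>` line segment, stroke `#0000ff` → engrave (S225, F3209). Machine vertices: (104.021,68.251) → (117.025,30.683). Open path.

**Shape 3** — `<polygon>` rectangle, stroke `#0000ff` → engrave (S225, F3209). Machine vertices: (12.123,101.636) → (86.941,101.636) → (86.941,80.960) → (12.123,80.960) → (12.123,101.636). Closed: final G1 returns to the first vertex.

(bCNC post)
(Date: synthetic)
G21
G90
G0 X76.275 Y124.820
M3 S225
G1 X178.408 Y84.625 F3209
G1 X145.505 Y64.422 F3209
M5
G0 X104.021 Y68.251
M3 S225
G1 X117.025 Y30.683 F3209
M5
G0 X12.123 Y101.636
M3 S225
G1 X86.941 Y101.636 F3209
G1 X86.941 Y80.960 F3209
G1 X12.123 Y80.960 F3209
G1 X12.123 Y101.636 F3209
M5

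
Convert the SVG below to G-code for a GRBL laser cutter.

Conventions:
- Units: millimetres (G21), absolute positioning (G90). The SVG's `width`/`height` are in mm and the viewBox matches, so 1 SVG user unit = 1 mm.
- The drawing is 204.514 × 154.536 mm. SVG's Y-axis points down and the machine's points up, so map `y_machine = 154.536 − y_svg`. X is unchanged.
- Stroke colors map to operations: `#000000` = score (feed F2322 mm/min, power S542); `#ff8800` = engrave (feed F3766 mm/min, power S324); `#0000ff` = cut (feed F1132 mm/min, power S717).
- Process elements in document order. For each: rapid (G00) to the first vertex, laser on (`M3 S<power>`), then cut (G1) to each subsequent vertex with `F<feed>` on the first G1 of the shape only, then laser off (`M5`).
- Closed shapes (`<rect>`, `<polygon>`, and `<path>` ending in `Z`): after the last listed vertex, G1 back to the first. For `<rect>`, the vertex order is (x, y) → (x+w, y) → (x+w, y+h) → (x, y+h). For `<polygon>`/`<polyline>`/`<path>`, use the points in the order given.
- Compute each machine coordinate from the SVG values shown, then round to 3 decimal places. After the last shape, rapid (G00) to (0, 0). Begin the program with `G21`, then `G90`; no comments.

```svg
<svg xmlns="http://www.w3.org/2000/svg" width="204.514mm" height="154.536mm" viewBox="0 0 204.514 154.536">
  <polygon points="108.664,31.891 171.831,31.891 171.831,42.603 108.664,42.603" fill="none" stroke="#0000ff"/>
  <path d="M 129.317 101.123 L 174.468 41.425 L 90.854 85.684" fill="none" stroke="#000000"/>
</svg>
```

1 u = 1 mm; y_m = 154.536 − y.

[1] `<polygon>` rectangle, #0000ff→cut S717 F1132: (108.664,122.645) → (171.831,122.645) → (171.831,111.933) → (108.664,111.933) → (108.664,122.645) (closed)

[2] `<path>` open polyline, #000000→score S542 F2322: (129.317,53.413) → (174.468,113.111) → (90.854,68.852)

G21
G90
G00 X108.664 Y122.645
M3 S717
G1 X171.831 Y122.645 F1132
G1 X171.831 Y111.933
G1 X108.664 Y111.933
G1 X108.664 Y122.645
M5
G00 X129.317 Y53.413
M3 S542
G1 X174.468 Y113.111 F2322
G1 X90.854 Y68.852
M5
G00 X0.000 Y0.000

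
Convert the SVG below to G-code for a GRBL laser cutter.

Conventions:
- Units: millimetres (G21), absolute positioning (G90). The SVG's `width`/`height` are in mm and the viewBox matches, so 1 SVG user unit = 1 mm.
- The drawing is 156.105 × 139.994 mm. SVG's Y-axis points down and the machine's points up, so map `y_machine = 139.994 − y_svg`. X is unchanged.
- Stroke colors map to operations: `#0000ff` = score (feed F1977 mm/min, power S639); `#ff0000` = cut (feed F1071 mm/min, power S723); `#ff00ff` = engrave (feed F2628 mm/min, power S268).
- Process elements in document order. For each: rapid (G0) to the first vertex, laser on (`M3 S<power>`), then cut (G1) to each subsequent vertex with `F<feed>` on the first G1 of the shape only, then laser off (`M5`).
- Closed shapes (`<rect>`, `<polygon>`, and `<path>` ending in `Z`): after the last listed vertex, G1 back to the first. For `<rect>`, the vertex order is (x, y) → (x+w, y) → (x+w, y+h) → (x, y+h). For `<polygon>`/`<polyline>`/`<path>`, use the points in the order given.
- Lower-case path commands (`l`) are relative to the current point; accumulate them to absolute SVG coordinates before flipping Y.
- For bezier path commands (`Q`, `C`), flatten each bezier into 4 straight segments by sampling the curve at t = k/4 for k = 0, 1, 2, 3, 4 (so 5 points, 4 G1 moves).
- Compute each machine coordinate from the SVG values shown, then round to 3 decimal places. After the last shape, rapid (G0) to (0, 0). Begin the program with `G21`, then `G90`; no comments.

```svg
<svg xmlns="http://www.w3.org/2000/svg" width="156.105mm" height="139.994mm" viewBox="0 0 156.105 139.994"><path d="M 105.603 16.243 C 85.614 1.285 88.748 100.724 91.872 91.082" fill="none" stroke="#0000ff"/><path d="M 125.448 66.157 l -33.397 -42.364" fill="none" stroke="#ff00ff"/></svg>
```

Since the viewBox matches the mm dimensions, user units are millimetres directly. The only transform is the Y-flip y_m = 139.994 − y_svg.

Shape 1 is a cubic bezier drawn with `<path>`. Its stroke #0000ff means score at S639, F1977. After flipping Y the toolpath is (105.603,123.751) → (94.585,117.012) → (90.070,88.325) → (89.889,58.641) → (91.872,48.912).

Shape 2 is a line segment drawn with `<path>`. Its stroke #ff00ff means engrave at S268, F2628. After flipping Y the toolpath is (125.448,73.837) → (92.051,116.201).

G21
G90
G0 X105.603 Y123.751
M3 S639
G1 X94.585 Y117.012 F1977
G1 X90.070 Y88.325
G1 X89.889 Y58.641
G1 X91.872 Y48.912
M5
G0 X125.448 Y73.837
M3 S268
G1 X92.051 Y116.201 F2628
M5
G0 X0.000 Y0.000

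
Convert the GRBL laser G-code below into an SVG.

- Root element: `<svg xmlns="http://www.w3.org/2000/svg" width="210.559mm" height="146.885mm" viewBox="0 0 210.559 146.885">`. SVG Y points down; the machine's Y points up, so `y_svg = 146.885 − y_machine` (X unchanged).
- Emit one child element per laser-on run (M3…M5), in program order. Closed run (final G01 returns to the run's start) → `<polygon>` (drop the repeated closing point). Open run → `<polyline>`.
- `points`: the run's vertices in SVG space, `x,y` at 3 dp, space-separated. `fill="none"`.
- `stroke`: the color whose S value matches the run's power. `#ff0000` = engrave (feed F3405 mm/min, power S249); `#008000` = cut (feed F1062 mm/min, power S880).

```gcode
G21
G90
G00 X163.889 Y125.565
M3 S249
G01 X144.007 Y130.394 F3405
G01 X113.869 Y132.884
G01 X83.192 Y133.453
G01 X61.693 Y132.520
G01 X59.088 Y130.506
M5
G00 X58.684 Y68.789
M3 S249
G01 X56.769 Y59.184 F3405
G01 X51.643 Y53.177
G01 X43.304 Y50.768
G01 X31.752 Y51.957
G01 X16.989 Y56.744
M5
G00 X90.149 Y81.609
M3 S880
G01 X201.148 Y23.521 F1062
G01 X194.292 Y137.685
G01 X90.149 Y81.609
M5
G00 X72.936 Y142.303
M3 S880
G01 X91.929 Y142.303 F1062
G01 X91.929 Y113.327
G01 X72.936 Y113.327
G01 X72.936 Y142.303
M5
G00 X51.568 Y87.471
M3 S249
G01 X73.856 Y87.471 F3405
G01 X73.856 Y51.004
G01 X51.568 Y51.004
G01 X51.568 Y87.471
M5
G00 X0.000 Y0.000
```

<svg xmlns="http://www.w3.org/2000/svg" width="210.559mm" height="146.885mm" viewBox="0 0 210.559 146.885">
  <polyline points="163.889,21.320 144.007,16.491 113.869,14.001 83.192,13.432 61.693,14.365 59.088,16.379" fill="none" stroke="#ff0000"/>
  <polyline points="58.684,78.096 56.769,87.701 51.643,93.708 43.304,96.117 31.752,94.928 16.989,90.141" fill="none" stroke="#ff0000"/>
  <polygon points="90.149,65.276 201.148,123.364 194.292,9.200" fill="none" stroke="#008000"/>
  <polygon points="72.936,4.582 91.929,4.582 91.929,33.558 72.936,33.558" fill="none" stroke="#008000"/>
  <polygon points="51.568,59.414 73.856,59.414 73.856,95.881 51.568,95.881" fill="none" stroke="#ff0000"/>
</svg>

y_svg = 146.885 − y_m.

[1] S249→`#ff0000` (engrave); open run; points: 163.889,21.320 144.007,16.491 113.869,14.001 83.192,13.432 61.693,14.365 59.088,16.379

[2] S249→`#ff0000` (engrave); open run; points: 58.684,78.096 56.769,87.701 51.643,93.708 43.304,96.117 31.752,94.928 16.989,90.141

[3] S880→`#008000` (cut); closed run; points: 90.149,65.276 201.148,123.364 194.292,9.200

[4] S880→`#008000` (cut); closed run; points: 72.936,4.582 91.929,4.582 91.929,33.558 72.936,33.558

[5] S249→`#ff0000` (engrave); closed run; points: 51.568,59.414 73.856,59.414 73.856,95.881 51.568,95.881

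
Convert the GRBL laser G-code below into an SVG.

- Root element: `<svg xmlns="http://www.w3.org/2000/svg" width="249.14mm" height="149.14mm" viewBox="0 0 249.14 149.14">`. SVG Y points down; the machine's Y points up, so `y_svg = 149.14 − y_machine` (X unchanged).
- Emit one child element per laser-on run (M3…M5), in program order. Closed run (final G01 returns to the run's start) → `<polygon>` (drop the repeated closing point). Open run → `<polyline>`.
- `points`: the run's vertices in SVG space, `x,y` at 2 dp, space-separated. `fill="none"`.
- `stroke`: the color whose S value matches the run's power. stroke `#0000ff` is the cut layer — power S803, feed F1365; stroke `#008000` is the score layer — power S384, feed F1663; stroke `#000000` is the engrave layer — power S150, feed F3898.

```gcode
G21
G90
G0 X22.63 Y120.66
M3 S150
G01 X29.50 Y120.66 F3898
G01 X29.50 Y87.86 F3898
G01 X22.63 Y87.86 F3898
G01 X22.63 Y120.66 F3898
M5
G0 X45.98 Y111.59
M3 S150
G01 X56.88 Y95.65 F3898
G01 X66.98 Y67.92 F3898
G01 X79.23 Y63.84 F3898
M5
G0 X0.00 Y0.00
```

<svg xmlns="http://www.w3.org/2000/svg" width="249.14mm" height="149.14mm" viewBox="0 0 249.14 149.14">
  <polygon points="22.63,28.48 29.50,28.48 29.50,61.28 22.63,61.28" fill="none" stroke="#000000"/>
  <polyline points="45.98,37.55 56.88,53.49 66.98,81.22 79.23,85.30" fill="none" stroke="#000000"/>
</svg>

Each laser-on run becomes one SVG element. Flip Y back into SVG space with y_svg = 149.14 − y_machine. Every run uses S150, so all elements get stroke `#000000` (engrave).

Run 1: The run returns to its start, so emit a `<polygon>` with points (Y-flipped): 22.63,28.48 29.50,28.48 29.50,61.28 22.63,61.28.

Run 2: The run is open, so emit a `<polyline>` with points (Y-flipped): 45.98,37.55 56.88,53.49 66.98,81.22 79.23,85.30.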